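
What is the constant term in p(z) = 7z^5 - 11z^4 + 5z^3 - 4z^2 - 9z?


Read off the constant term: 0


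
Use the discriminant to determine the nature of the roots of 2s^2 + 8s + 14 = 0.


D = b^2 - 4ac = (8)^2 - 4(2)(14) = 64 - 112 = -48
Since D < 0: two complex conjugate roots (no real roots)


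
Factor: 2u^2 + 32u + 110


Roots satisfy r1 + r2 = -b/a = -16 and r1*r2 = c/a = 55.
So r1 = -5, r2 = -11.
2u^2 + 32u + 110 = 2(u - r1)(u - r2) = 2(u + 5)(u + 11)


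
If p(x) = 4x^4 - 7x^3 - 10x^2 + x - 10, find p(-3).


Using direct substitution:
  4 * (-3)^4 = 324
  -7 * (-3)^3 = 189
  -10 * (-3)^2 = -90
  1 * (-3)^1 = -3
  constant: -10
Sum = 324 + 189 - 90 - 3 - 10 = 410


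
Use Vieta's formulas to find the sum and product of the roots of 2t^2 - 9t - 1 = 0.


For at^2+bt+c=0: sum = -b/a, product = c/a.
a=2, b=-9, c=-1
Sum = -(-9)/2 = 9/2
Product = (-1)/2 = -1/2


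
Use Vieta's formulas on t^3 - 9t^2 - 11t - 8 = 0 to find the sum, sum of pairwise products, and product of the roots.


Monic cubic t^3+bt^2+ct+d=0: sum=-b, pairwise sum=c, product=-d.
b=-9, c=-11, d=-8
r1+r2+r3 = 9
r1r2+r1r3+r2r3 = -11
r1r2r3 = 8


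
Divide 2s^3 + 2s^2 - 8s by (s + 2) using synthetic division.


Synthetic division with c = -2. Coefficients: 2, 2, -8, 0
Bring down 2.
  2 * -2 = -4; -4 + 2 = -2
  -2 * -2 = 4; 4 - 8 = -4
  -4 * -2 = 8; 8 + 0 = 8
Quotient: 2s^2 - 2s - 4, Remainder: 8


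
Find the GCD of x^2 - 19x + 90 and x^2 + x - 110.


Factor each:
  x^2 - 19x + 90 = (x - 10)(x - 9)
  x^2 + x - 110 = (x - 10)(x + 11)
Common monic factor: x - 10


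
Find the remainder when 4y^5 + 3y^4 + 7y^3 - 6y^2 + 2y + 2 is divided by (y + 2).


By the Remainder Theorem, the remainder equals p(-2):
  4*(-2)^5 = -128
  3*(-2)^4 = 48
  7*(-2)^3 = -56
  -6*(-2)^2 = -24
  2*(-2)^1 = -4
  constant: 2
Sum: -128 + 48 - 56 - 24 - 4 + 2 = -162


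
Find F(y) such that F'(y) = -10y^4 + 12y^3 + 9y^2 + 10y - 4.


Reverse power rule on each term:
  ∫ -10y^4 dy = -2y^5
  ∫ 12y^3 dy = 3y^4
  ∫ 9y^2 dy = 3y^3
  ∫ 10y dy = 5y^2
  ∫ -4 dy = -4y
F(y) = -2y^5 + 3y^4 + 3y^3 + 5y^2 - 4y + C


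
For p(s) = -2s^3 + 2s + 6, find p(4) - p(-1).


p(4) = -114
p(-1) = 6
p(4) - p(-1) = -114 - 6 = -120


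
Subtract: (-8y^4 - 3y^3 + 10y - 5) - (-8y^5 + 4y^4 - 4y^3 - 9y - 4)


Distribute the minus sign:
  (-8y^4 - 3y^3 + 10y - 5)
- (-8y^5 + 4y^4 - 4y^3 - 9y - 4)
Negate second polynomial: 8y^5 - 4y^4 + 4y^3 + 9y + 4
Add: 8y^5 - 12y^4 + y^3 + 19y - 1


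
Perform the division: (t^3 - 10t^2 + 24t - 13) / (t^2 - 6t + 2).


(t^3 - 10t^2 + 24t - 13) / (t^2 - 6t + 2)
Step 1: t * (t^2 - 6t + 2) = t^3 - 6t^2 + 2t; subtract.
Step 2: -4 * (t^2 - 6t + 2) = -4t^2 + 24t - 8; subtract.
Quotient: t - 4, Remainder: -2t - 5


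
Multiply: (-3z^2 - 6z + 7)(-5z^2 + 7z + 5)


Distribute each term of the first polynomial:
  (-3z^2)(-5z^2 + 7z + 5) = 15z^4 - 21z^3 - 15z^2
  (-6z)(-5z^2 + 7z + 5) = 30z^3 - 42z^2 - 30z
  (7)(-5z^2 + 7z + 5) = -35z^2 + 49z + 35
Sum: 15z^4 + 9z^3 - 92z^2 + 19z + 35


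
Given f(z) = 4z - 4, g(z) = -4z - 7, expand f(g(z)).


Substitute g(z) into f:
f(g(z)) = 4*(-4z - 7) + (-4)
Expand and combine: -16z - 32


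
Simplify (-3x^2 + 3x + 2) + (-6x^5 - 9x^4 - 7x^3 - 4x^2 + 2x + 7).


Align terms by degree and add:
  -3x^2 + 3x + 2
  -6x^5 - 9x^4 - 7x^3 - 4x^2 + 2x + 7
= -6x^5 - 9x^4 - 7x^3 - 7x^2 + 5x + 9


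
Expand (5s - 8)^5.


Expand (5s - 8)^5 by repeated multiplication:
  (5s - 8)^2 = 25s^2 - 80s + 64
  (5s - 8)^3 = 125s^3 - 600s^2 + 960s - 512
  (5s - 8)^4 = 625s^4 - 4000s^3 + 9600s^2 - 10240s + 4096
= 3125s^5 - 25000s^4 + 80000s^3 - 128000s^2 + 102400s - 32768


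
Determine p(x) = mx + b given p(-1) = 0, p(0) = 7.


p(x) = mx + b. Using p(-1)=0, p(0)=7:
m = (0 - 7)/(-1) = -7/-1 = 7
b = 0 - m*(-1) = 0 + 7 = 7
p(x) = 7x + 7


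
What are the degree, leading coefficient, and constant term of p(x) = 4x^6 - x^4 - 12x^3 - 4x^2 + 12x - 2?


Highest power of x is 6, with coefficient 4. Constant term is -2.
Degree = 6, leading coefficient = 4, constant term = -2


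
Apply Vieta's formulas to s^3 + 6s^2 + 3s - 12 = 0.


Monic cubic s^3+bs^2+cs+d=0: sum=-b, pairwise sum=c, product=-d.
b=6, c=3, d=-12
r1+r2+r3 = -6
r1r2+r1r3+r2r3 = 3
r1r2r3 = 12


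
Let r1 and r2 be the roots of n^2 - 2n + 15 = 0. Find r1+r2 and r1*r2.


For an^2+bn+c=0: sum = -b/a, product = c/a.
a=1, b=-2, c=15
Sum = -(-2)/1 = 2
Product = (15)/1 = 15


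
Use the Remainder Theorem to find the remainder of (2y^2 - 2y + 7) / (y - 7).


By the Remainder Theorem, the remainder equals p(7):
  2*(7)^2 = 98
  -2*(7)^1 = -14
  constant: 7
Sum: 98 - 14 + 7 = 91


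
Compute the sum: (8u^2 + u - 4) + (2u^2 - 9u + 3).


Align terms by degree and add:
  8u^2 + u - 4
+ 2u^2 - 9u + 3
= 10u^2 - 8u - 1


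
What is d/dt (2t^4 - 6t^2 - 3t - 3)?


Apply the power rule term by term:
  d/dt(2t^4) = 8t^3
  d/dt(-6t^2) = -12t
  d/dt(-3t) = -3
  d/dt(-3) = 0
p'(t) = 8t^3 - 12t - 3


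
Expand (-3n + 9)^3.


Expand (-3n + 9)^3 by repeated multiplication:
  (-3n + 9)^2 = 9n^2 - 54n + 81
= -27n^3 + 243n^2 - 729n + 729


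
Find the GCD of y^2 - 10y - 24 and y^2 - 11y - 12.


Factor each:
  y^2 - 10y - 24 = (y - 12)(y + 2)
  y^2 - 11y - 12 = (y - 12)(y + 1)
Common monic factor: y - 12


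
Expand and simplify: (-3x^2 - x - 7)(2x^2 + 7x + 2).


Distribute each term of the first polynomial:
  (-3x^2)(2x^2 + 7x + 2) = -6x^4 - 21x^3 - 6x^2
  (-x)(2x^2 + 7x + 2) = -2x^3 - 7x^2 - 2x
  (-7)(2x^2 + 7x + 2) = -14x^2 - 49x - 14
Sum: -6x^4 - 23x^3 - 27x^2 - 51x - 14


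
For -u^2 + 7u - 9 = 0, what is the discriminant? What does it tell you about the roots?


D = b^2 - 4ac = (7)^2 - 4(-1)(-9) = 49 - 36 = 13
Since D > 0: two distinct irrational roots


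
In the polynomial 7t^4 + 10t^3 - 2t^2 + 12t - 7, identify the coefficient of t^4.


Read off the coefficient of t^4: 7


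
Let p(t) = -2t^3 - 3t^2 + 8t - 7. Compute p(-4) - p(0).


p(-4) = 41
p(0) = -7
p(-4) - p(0) = 41 + 7 = 48


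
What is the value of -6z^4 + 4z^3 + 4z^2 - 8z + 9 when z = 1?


Using direct substitution:
  -6 * (1)^4 = -6
  4 * (1)^3 = 4
  4 * (1)^2 = 4
  -8 * (1)^1 = -8
  constant: 9
Sum = -6 + 4 + 4 - 8 + 9 = 3


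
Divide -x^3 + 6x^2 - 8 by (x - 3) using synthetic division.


Synthetic division with c = 3. Coefficients: -1, 6, 0, -8
Bring down -1.
  -1 * 3 = -3; -3 + 6 = 3
  3 * 3 = 9; 9 + 0 = 9
  9 * 3 = 27; 27 - 8 = 19
Quotient: -x^2 + 3x + 9, Remainder: 19


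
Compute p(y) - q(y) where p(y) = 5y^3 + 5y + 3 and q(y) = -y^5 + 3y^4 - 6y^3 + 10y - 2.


Distribute the minus sign:
  (5y^3 + 5y + 3)
- (-y^5 + 3y^4 - 6y^3 + 10y - 2)
Negate second polynomial: y^5 - 3y^4 + 6y^3 - 10y + 2
Add: y^5 - 3y^4 + 11y^3 - 5y + 5


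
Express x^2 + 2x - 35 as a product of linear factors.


Roots satisfy r1 + r2 = -b/a = -2 and r1*r2 = c/a = -35.
So r1 = -7, r2 = 5.
x^2 + 2x - 35 = (x - r1)(x - r2) = (x + 7)(x - 5)


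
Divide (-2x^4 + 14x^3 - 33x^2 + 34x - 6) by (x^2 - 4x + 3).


(-2x^4 + 14x^3 - 33x^2 + 34x - 6) / (x^2 - 4x + 3)
Step 1: -2x^2 * (x^2 - 4x + 3) = -2x^4 + 8x^3 - 6x^2; subtract.
Step 2: 6x * (x^2 - 4x + 3) = 6x^3 - 24x^2 + 18x; subtract.
Step 3: -3 * (x^2 - 4x + 3) = -3x^2 + 12x - 9; subtract.
Quotient: -2x^2 + 6x - 3, Remainder: 4x + 3


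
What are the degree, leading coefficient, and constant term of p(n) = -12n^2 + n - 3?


Highest power of n is 2, with coefficient -12. Constant term is -3.
Degree = 2, leading coefficient = -12, constant term = -3


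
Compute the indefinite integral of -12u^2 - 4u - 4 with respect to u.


Reverse power rule on each term:
  ∫ -12u^2 du = -4u^3
  ∫ -4u du = -2u^2
  ∫ -4 du = -4u
F(u) = -4u^3 - 2u^2 - 4u + C


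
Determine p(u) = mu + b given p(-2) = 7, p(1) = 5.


p(u) = mu + b. Using p(-2)=7, p(1)=5:
m = (7 - 5)/(-2 - 1) = 2/-3 = -2/3
b = 7 - m*(-2) = 7 - 4/3 = 17/3
p(u) = -(2/3)u + (17/3)


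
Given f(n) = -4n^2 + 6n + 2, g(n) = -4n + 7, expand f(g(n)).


Substitute g(n) into f:
f(g(n)) = -4*(-4n + 7)^2 + 6*(-4n + 7) + 2
(-4n + 7)^2 = 16n^2 - 56n + 49
Expand and combine: -64n^2 + 200n - 152


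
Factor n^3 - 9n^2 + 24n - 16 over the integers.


Try integer roots (divisors of -16). n=1: p(1)=0.
Divide out (n - 1): quotient is n^2 - 8n + 16.
Factor the quadratic: (n - 4)(n - 4)
Result: (n - 1)(n - 4)(n - 4)


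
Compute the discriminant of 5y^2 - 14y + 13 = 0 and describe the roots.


D = b^2 - 4ac = (-14)^2 - 4(5)(13) = 196 - 260 = -64
Since D < 0: two complex conjugate roots (no real roots)


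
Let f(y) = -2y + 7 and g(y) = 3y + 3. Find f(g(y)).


Substitute g(y) into f:
f(g(y)) = -2*(3y + 3) + 7
Expand and combine: -6y + 1


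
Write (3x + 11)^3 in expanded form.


Expand (3x + 11)^3 by repeated multiplication:
  (3x + 11)^2 = 9x^2 + 66x + 121
= 27x^3 + 297x^2 + 1089x + 1331


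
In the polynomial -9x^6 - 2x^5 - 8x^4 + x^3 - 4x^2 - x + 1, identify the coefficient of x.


Read off the coefficient of x: -1


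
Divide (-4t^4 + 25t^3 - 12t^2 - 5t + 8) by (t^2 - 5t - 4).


(-4t^4 + 25t^3 - 12t^2 - 5t + 8) / (t^2 - 5t - 4)
Step 1: -4t^2 * (t^2 - 5t - 4) = -4t^4 + 20t^3 + 16t^2; subtract.
Step 2: 5t * (t^2 - 5t - 4) = 5t^3 - 25t^2 - 20t; subtract.
Step 3: -3 * (t^2 - 5t - 4) = -3t^2 + 15t + 12; subtract.
Quotient: -4t^2 + 5t - 3, Remainder: -4


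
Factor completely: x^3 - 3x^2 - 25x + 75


Try integer roots (divisors of 75). x=3: p(3)=0.
Divide out (x - 3): quotient is x^2 - 25.
Factor the quadratic: (x + 5)(x - 5)
Result: (x - 3)(x + 5)(x - 5)


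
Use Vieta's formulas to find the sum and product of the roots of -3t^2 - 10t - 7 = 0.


For at^2+bt+c=0: sum = -b/a, product = c/a.
a=-3, b=-10, c=-7
Sum = -(-10)/-3 = -10/3
Product = (-7)/-3 = 7/3


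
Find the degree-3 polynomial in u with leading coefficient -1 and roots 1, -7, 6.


p(u) = -(u - 1)(u + 7)(u - 6)
Expand: -u^3 + 43u - 42


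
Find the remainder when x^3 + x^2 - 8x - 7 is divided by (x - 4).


By the Remainder Theorem, the remainder equals p(4):
  1*(4)^3 = 64
  1*(4)^2 = 16
  -8*(4)^1 = -32
  constant: -7
Sum: 64 + 16 - 32 - 7 = 41


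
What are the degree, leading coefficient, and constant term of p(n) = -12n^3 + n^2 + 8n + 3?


Highest power of n is 3, with coefficient -12. Constant term is 3.
Degree = 3, leading coefficient = -12, constant term = 3


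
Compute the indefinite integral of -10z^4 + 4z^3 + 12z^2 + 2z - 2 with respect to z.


Reverse power rule on each term:
  ∫ -10z^4 dz = -2z^5
  ∫ 4z^3 dz = z^4
  ∫ 12z^2 dz = 4z^3
  ∫ 2z dz = z^2
  ∫ -2 dz = -2z
F(z) = -2z^5 + z^4 + 4z^3 + z^2 - 2z + C


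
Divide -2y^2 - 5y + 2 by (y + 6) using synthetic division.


Synthetic division with c = -6. Coefficients: -2, -5, 2
Bring down -2.
  -2 * -6 = 12; 12 - 5 = 7
  7 * -6 = -42; -42 + 2 = -40
Quotient: -2y + 7, Remainder: -40


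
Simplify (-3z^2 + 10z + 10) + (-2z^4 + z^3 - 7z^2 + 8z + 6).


Align terms by degree and add:
  -3z^2 + 10z + 10
  -2z^4 + z^3 - 7z^2 + 8z + 6
= -2z^4 + z^3 - 10z^2 + 18z + 16


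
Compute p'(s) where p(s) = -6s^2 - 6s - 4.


Apply the power rule term by term:
  d/ds(-6s^2) = -12s
  d/ds(-6s) = -6
  d/ds(-4) = 0
p'(s) = -12s - 6


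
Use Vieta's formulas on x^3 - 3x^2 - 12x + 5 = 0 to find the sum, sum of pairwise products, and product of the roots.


Monic cubic x^3+bx^2+cx+d=0: sum=-b, pairwise sum=c, product=-d.
b=-3, c=-12, d=5
r1+r2+r3 = 3
r1r2+r1r3+r2r3 = -12
r1r2r3 = -5


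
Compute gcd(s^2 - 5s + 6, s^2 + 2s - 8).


Factor each:
  s^2 - 5s + 6 = (s - 2)(s - 3)
  s^2 + 2s - 8 = (s - 2)(s + 4)
Common monic factor: s - 2


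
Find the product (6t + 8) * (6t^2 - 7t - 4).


Distribute each term of the first polynomial:
  (6t)(6t^2 - 7t - 4) = 36t^3 - 42t^2 - 24t
  (8)(6t^2 - 7t - 4) = 48t^2 - 56t - 32
Sum: 36t^3 + 6t^2 - 80t - 32


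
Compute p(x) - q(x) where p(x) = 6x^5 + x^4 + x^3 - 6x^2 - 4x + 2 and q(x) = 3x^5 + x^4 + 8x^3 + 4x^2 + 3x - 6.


Distribute the minus sign:
  (6x^5 + x^4 + x^3 - 6x^2 - 4x + 2)
- (3x^5 + x^4 + 8x^3 + 4x^2 + 3x - 6)
Negate second polynomial: -3x^5 - x^4 - 8x^3 - 4x^2 - 3x + 6
Add: 3x^5 - 7x^3 - 10x^2 - 7x + 8


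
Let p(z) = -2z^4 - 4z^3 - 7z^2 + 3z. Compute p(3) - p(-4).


p(3) = -324
p(-4) = -380
p(3) - p(-4) = -324 + 380 = 56


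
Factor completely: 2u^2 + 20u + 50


Roots satisfy r1 + r2 = -b/a = -10 and r1*r2 = c/a = 25.
So r1 = -5, r2 = -5.
2u^2 + 20u + 50 = 2(u - r1)(u - r2) = 2(u + 5)(u + 5)


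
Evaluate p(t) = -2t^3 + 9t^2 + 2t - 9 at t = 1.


Using direct substitution:
  -2 * (1)^3 = -2
  9 * (1)^2 = 9
  2 * (1)^1 = 2
  constant: -9
Sum = -2 + 9 + 2 - 9 = 0


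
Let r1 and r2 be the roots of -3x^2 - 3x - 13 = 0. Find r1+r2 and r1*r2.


For ax^2+bx+c=0: sum = -b/a, product = c/a.
a=-3, b=-3, c=-13
Sum = -(-3)/-3 = -1
Product = (-13)/-3 = 13/3


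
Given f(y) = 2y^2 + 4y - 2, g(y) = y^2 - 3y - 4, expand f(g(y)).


Substitute g(y) into f:
f(g(y)) = 2*(y^2 - 3y - 4)^2 + 4*(y^2 - 3y - 4) + (-2)
(y^2 - 3y - 4)^2 = y^4 - 6y^3 + y^2 + 24y + 16
Expand and combine: 2y^4 - 12y^3 + 6y^2 + 36y + 14


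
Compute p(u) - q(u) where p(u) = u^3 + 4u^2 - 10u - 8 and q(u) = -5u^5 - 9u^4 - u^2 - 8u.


Distribute the minus sign:
  (u^3 + 4u^2 - 10u - 8)
- (-5u^5 - 9u^4 - u^2 - 8u)
Negate second polynomial: 5u^5 + 9u^4 + u^2 + 8u
Add: 5u^5 + 9u^4 + u^3 + 5u^2 - 2u - 8


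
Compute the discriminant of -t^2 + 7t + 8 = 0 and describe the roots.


D = b^2 - 4ac = (7)^2 - 4(-1)(8) = 49 + 32 = 81
Since D > 0: two distinct rational roots


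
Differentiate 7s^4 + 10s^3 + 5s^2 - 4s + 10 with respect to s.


Apply the power rule term by term:
  d/ds(7s^4) = 28s^3
  d/ds(10s^3) = 30s^2
  d/ds(5s^2) = 10s
  d/ds(-4s) = -4
  d/ds(10) = 0
p'(s) = 28s^3 + 30s^2 + 10s - 4


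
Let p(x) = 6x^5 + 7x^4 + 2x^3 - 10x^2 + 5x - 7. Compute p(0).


Using direct substitution:
  6 * (0)^5 = 0
  7 * (0)^4 = 0
  2 * (0)^3 = 0
  -10 * (0)^2 = 0
  5 * (0)^1 = 0
  constant: -7
Sum = 0 + 0 + 0 + 0 + 0 - 7 = -7


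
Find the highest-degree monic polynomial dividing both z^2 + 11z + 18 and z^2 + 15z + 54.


Factor each:
  z^2 + 11z + 18 = (z + 9)(z + 2)
  z^2 + 15z + 54 = (z + 9)(z + 6)
Common monic factor: z + 9


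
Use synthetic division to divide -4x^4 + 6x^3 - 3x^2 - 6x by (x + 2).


Synthetic division with c = -2. Coefficients: -4, 6, -3, -6, 0
Bring down -4.
  -4 * -2 = 8; 8 + 6 = 14
  14 * -2 = -28; -28 - 3 = -31
  -31 * -2 = 62; 62 - 6 = 56
  56 * -2 = -112; -112 + 0 = -112
Quotient: -4x^3 + 14x^2 - 31x + 56, Remainder: -112


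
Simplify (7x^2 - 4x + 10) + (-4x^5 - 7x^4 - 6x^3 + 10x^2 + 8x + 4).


Align terms by degree and add:
  7x^2 - 4x + 10
  -4x^5 - 7x^4 - 6x^3 + 10x^2 + 8x + 4
= -4x^5 - 7x^4 - 6x^3 + 17x^2 + 4x + 14


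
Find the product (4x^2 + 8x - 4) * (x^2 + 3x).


Distribute each term of the first polynomial:
  (4x^2)(x^2 + 3x) = 4x^4 + 12x^3
  (8x)(x^2 + 3x) = 8x^3 + 24x^2
  (-4)(x^2 + 3x) = -4x^2 - 12x
Sum: 4x^4 + 20x^3 + 20x^2 - 12x


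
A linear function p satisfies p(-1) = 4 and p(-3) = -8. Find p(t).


p(t) = mt + b. Using p(-1)=4, p(-3)=-8:
m = (4 + 8)/(-1 + 3) = 12/2 = 6
b = 4 - m*(-1) = 4 + 6 = 10
p(t) = 6t + 10


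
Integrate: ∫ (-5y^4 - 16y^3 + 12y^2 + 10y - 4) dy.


Reverse power rule on each term:
  ∫ -5y^4 dy = -y^5
  ∫ -16y^3 dy = -4y^4
  ∫ 12y^2 dy = 4y^3
  ∫ 10y dy = 5y^2
  ∫ -4 dy = -4y
F(y) = -y^5 - 4y^4 + 4y^3 + 5y^2 - 4y + C


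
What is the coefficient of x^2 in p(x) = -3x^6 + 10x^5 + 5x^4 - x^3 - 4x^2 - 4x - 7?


Read off the coefficient of x^2: -4


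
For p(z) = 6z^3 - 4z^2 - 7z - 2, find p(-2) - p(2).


p(-2) = -52
p(2) = 16
p(-2) - p(2) = -52 - 16 = -68


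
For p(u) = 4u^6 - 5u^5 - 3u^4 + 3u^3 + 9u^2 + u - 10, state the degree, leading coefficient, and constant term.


Highest power of u is 6, with coefficient 4. Constant term is -10.
Degree = 6, leading coefficient = 4, constant term = -10


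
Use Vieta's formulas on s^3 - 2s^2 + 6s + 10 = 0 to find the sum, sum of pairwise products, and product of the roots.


Monic cubic s^3+bs^2+cs+d=0: sum=-b, pairwise sum=c, product=-d.
b=-2, c=6, d=10
r1+r2+r3 = 2
r1r2+r1r3+r2r3 = 6
r1r2r3 = -10


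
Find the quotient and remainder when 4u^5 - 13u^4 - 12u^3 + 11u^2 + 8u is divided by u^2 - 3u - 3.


(4u^5 - 13u^4 - 12u^3 + 11u^2 + 8u) / (u^2 - 3u - 3)
Step 1: 4u^3 * (u^2 - 3u - 3) = 4u^5 - 12u^4 - 12u^3; subtract.
Step 2: -u^2 * (u^2 - 3u - 3) = -u^4 + 3u^3 + 3u^2; subtract.
Step 3: -3u * (u^2 - 3u - 3) = -3u^3 + 9u^2 + 9u; subtract.
Step 4: -1 * (u^2 - 3u - 3) = -u^2 + 3u + 3; subtract.
Quotient: 4u^3 - u^2 - 3u - 1, Remainder: -4u - 3


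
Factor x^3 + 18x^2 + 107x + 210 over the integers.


Try integer roots (divisors of 210). x=-5: p(-5)=0.
Divide out (x + 5): quotient is x^2 + 13x + 42.
Factor the quadratic: (x + 6)(x + 7)
Result: (x + 5)(x + 6)(x + 7)


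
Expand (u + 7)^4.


Expand (u + 7)^4 by repeated multiplication:
  (u + 7)^2 = u^2 + 14u + 49
  (u + 7)^3 = u^3 + 21u^2 + 147u + 343
= u^4 + 28u^3 + 294u^2 + 1372u + 2401


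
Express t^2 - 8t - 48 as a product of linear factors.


Roots satisfy r1 + r2 = -b/a = 8 and r1*r2 = c/a = -48.
So r1 = 12, r2 = -4.
t^2 - 8t - 48 = (t - r1)(t - r2) = (t - 12)(t + 4)


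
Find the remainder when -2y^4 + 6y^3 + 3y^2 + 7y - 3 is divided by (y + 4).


By the Remainder Theorem, the remainder equals p(-4):
  -2*(-4)^4 = -512
  6*(-4)^3 = -384
  3*(-4)^2 = 48
  7*(-4)^1 = -28
  constant: -3
Sum: -512 - 384 + 48 - 28 - 3 = -879


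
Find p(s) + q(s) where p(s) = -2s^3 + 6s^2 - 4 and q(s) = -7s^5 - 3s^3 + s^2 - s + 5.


Align terms by degree and add:
  -2s^3 + 6s^2 - 4
  -7s^5 - 3s^3 + s^2 - s + 5
= -7s^5 - 5s^3 + 7s^2 - s + 1


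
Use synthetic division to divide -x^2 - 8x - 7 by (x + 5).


Synthetic division with c = -5. Coefficients: -1, -8, -7
Bring down -1.
  -1 * -5 = 5; 5 - 8 = -3
  -3 * -5 = 15; 15 - 7 = 8
Quotient: -x - 3, Remainder: 8


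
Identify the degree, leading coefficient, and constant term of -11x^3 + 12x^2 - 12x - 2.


Highest power of x is 3, with coefficient -11. Constant term is -2.
Degree = 3, leading coefficient = -11, constant term = -2


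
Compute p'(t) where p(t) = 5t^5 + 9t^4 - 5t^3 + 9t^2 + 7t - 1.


Apply the power rule term by term:
  d/dt(5t^5) = 25t^4
  d/dt(9t^4) = 36t^3
  d/dt(-5t^3) = -15t^2
  d/dt(9t^2) = 18t
  d/dt(7t) = 7
  d/dt(-1) = 0
p'(t) = 25t^4 + 36t^3 - 15t^2 + 18t + 7


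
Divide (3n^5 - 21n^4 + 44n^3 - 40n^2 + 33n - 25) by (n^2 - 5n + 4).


(3n^5 - 21n^4 + 44n^3 - 40n^2 + 33n - 25) / (n^2 - 5n + 4)
Step 1: 3n^3 * (n^2 - 5n + 4) = 3n^5 - 15n^4 + 12n^3; subtract.
Step 2: -6n^2 * (n^2 - 5n + 4) = -6n^4 + 30n^3 - 24n^2; subtract.
Step 3: 2n * (n^2 - 5n + 4) = 2n^3 - 10n^2 + 8n; subtract.
Step 4: -6 * (n^2 - 5n + 4) = -6n^2 + 30n - 24; subtract.
Quotient: 3n^3 - 6n^2 + 2n - 6, Remainder: -5n - 1


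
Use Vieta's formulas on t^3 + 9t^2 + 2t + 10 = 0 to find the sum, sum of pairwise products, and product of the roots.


Monic cubic t^3+bt^2+ct+d=0: sum=-b, pairwise sum=c, product=-d.
b=9, c=2, d=10
r1+r2+r3 = -9
r1r2+r1r3+r2r3 = 2
r1r2r3 = -10


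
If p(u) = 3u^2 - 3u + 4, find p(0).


Using direct substitution:
  3 * (0)^2 = 0
  -3 * (0)^1 = 0
  constant: 4
Sum = 0 + 0 + 4 = 4


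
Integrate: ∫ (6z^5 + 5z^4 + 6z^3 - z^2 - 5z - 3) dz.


Reverse power rule on each term:
  ∫ 6z^5 dz = z^6
  ∫ 5z^4 dz = z^5
  ∫ 6z^3 dz = (3/2)z^4
  ∫ -z^2 dz = -(1/3)z^3
  ∫ -5z dz = -(5/2)z^2
  ∫ -3 dz = -3z
F(z) = z^6 + z^5 + (3/2)z^4 - (1/3)z^3 - (5/2)z^2 - 3z + C


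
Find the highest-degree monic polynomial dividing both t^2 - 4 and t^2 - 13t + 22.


Factor each:
  t^2 - 4 = (t - 2)(t + 2)
  t^2 - 13t + 22 = (t - 2)(t - 11)
Common monic factor: t - 2


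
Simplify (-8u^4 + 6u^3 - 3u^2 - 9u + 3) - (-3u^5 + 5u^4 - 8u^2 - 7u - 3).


Distribute the minus sign:
  (-8u^4 + 6u^3 - 3u^2 - 9u + 3)
- (-3u^5 + 5u^4 - 8u^2 - 7u - 3)
Negate second polynomial: 3u^5 - 5u^4 + 8u^2 + 7u + 3
Add: 3u^5 - 13u^4 + 6u^3 + 5u^2 - 2u + 6


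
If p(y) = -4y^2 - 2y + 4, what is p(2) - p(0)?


p(2) = -16
p(0) = 4
p(2) - p(0) = -16 - 4 = -20


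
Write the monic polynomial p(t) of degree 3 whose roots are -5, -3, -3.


p(t) = (t + 5)(t + 3)(t + 3)
Expand: t^3 + 11t^2 + 39t + 45


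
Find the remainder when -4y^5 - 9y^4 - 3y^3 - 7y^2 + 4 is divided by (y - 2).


By the Remainder Theorem, the remainder equals p(2):
  -4*(2)^5 = -128
  -9*(2)^4 = -144
  -3*(2)^3 = -24
  -7*(2)^2 = -28
  0*(2)^1 = 0
  constant: 4
Sum: -128 - 144 - 24 - 28 + 0 + 4 = -320


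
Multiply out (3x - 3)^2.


Expand (3x - 3)^2 by repeated multiplication:
= 9x^2 - 18x + 9


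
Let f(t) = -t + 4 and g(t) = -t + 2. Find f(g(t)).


Substitute g(t) into f:
f(g(t)) = -1*(-t + 2) + 4
Expand and combine: t + 2


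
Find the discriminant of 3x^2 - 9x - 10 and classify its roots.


D = b^2 - 4ac = (-9)^2 - 4(3)(-10) = 81 + 120 = 201
Since D > 0: two distinct irrational roots


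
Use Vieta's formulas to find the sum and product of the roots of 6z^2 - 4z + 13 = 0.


For az^2+bz+c=0: sum = -b/a, product = c/a.
a=6, b=-4, c=13
Sum = -(-4)/6 = 2/3
Product = (13)/6 = 13/6


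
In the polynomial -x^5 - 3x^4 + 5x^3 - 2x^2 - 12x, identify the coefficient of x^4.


Read off the coefficient of x^4: -3


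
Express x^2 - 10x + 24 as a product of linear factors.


Roots satisfy r1 + r2 = -b/a = 10 and r1*r2 = c/a = 24.
So r1 = 6, r2 = 4.
x^2 - 10x + 24 = (x - r1)(x - r2) = (x - 6)(x - 4)


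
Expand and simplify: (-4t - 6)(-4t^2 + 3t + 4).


Distribute each term of the first polynomial:
  (-4t)(-4t^2 + 3t + 4) = 16t^3 - 12t^2 - 16t
  (-6)(-4t^2 + 3t + 4) = 24t^2 - 18t - 24
Sum: 16t^3 + 12t^2 - 34t - 24


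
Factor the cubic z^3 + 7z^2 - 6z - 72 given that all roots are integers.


Try integer roots (divisors of -72). z=-6: p(-6)=0.
Divide out (z + 6): quotient is z^2 + z - 12.
Factor the quadratic: (z + 4)(z - 3)
Result: (z + 6)(z + 4)(z - 3)


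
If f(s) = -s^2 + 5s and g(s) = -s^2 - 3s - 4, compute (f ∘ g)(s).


Substitute g(s) into f:
f(g(s)) = -1*(-s^2 - 3s - 4)^2 + 5*(-s^2 - 3s - 4)
(-s^2 - 3s - 4)^2 = s^4 + 6s^3 + 17s^2 + 24s + 16
Expand and combine: -s^4 - 6s^3 - 22s^2 - 39s - 36


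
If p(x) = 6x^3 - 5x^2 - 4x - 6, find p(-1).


Using direct substitution:
  6 * (-1)^3 = -6
  -5 * (-1)^2 = -5
  -4 * (-1)^1 = 4
  constant: -6
Sum = -6 - 5 + 4 - 6 = -13


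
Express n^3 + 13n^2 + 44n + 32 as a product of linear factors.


Try integer roots (divisors of 32). n=-8: p(-8)=0.
Divide out (n + 8): quotient is n^2 + 5n + 4.
Factor the quadratic: (n + 4)(n + 1)
Result: (n + 8)(n + 4)(n + 1)


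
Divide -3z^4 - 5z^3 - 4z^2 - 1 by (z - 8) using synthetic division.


Synthetic division with c = 8. Coefficients: -3, -5, -4, 0, -1
Bring down -3.
  -3 * 8 = -24; -24 - 5 = -29
  -29 * 8 = -232; -232 - 4 = -236
  -236 * 8 = -1888; -1888 + 0 = -1888
  -1888 * 8 = -15104; -15104 - 1 = -15105
Quotient: -3z^3 - 29z^2 - 236z - 1888, Remainder: -15105


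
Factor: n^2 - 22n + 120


Roots satisfy r1 + r2 = -b/a = 22 and r1*r2 = c/a = 120.
So r1 = 10, r2 = 12.
n^2 - 22n + 120 = (n - r1)(n - r2) = (n - 10)(n - 12)


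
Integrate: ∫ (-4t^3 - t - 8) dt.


Reverse power rule on each term:
  ∫ -4t^3 dt = -t^4
  ∫ -t dt = -(1/2)t^2
  ∫ -8 dt = -8t
F(t) = -t^4 - (1/2)t^2 - 8t + C


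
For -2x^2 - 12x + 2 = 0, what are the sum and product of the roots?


For ax^2+bx+c=0: sum = -b/a, product = c/a.
a=-2, b=-12, c=2
Sum = -(-12)/-2 = -6
Product = (2)/-2 = -1


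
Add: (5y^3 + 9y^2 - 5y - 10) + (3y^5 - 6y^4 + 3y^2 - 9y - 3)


Align terms by degree and add:
  5y^3 + 9y^2 - 5y - 10
+ 3y^5 - 6y^4 + 3y^2 - 9y - 3
= 3y^5 - 6y^4 + 5y^3 + 12y^2 - 14y - 13


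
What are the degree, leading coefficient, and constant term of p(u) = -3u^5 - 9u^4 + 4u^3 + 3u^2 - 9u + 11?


Highest power of u is 5, with coefficient -3. Constant term is 11.
Degree = 5, leading coefficient = -3, constant term = 11


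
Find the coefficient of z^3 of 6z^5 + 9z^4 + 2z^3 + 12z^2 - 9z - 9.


Read off the coefficient of z^3: 2


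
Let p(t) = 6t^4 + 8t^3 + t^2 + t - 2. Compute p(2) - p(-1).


p(2) = 164
p(-1) = -4
p(2) - p(-1) = 164 + 4 = 168


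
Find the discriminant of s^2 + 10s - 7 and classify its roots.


D = b^2 - 4ac = (10)^2 - 4(1)(-7) = 100 + 28 = 128
Since D > 0: two distinct irrational roots


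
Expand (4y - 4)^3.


Expand (4y - 4)^3 by repeated multiplication:
  (4y - 4)^2 = 16y^2 - 32y + 16
= 64y^3 - 192y^2 + 192y - 64


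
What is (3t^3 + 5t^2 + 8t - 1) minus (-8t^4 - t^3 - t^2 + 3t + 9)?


Distribute the minus sign:
  (3t^3 + 5t^2 + 8t - 1)
- (-8t^4 - t^3 - t^2 + 3t + 9)
Negate second polynomial: 8t^4 + t^3 + t^2 - 3t - 9
Add: 8t^4 + 4t^3 + 6t^2 + 5t - 10


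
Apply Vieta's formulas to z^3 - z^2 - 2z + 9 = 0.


Monic cubic z^3+bz^2+cz+d=0: sum=-b, pairwise sum=c, product=-d.
b=-1, c=-2, d=9
r1+r2+r3 = 1
r1r2+r1r3+r2r3 = -2
r1r2r3 = -9


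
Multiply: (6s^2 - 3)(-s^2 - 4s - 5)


Distribute each term of the first polynomial:
  (6s^2)(-s^2 - 4s - 5) = -6s^4 - 24s^3 - 30s^2
  (-3)(-s^2 - 4s - 5) = 3s^2 + 12s + 15
Sum: -6s^4 - 24s^3 - 27s^2 + 12s + 15


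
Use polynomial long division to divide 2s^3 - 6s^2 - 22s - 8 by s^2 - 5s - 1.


(2s^3 - 6s^2 - 22s - 8) / (s^2 - 5s - 1)
Step 1: 2s * (s^2 - 5s - 1) = 2s^3 - 10s^2 - 2s; subtract.
Step 2: 4 * (s^2 - 5s - 1) = 4s^2 - 20s - 4; subtract.
Quotient: 2s + 4, Remainder: -4


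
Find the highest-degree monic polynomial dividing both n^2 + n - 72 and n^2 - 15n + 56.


Factor each:
  n^2 + n - 72 = (n - 8)(n + 9)
  n^2 - 15n + 56 = (n - 8)(n - 7)
Common monic factor: n - 8


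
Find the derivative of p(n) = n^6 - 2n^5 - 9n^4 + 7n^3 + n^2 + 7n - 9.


Apply the power rule term by term:
  d/dn(n^6) = 6n^5
  d/dn(-2n^5) = -10n^4
  d/dn(-9n^4) = -36n^3
  d/dn(7n^3) = 21n^2
  d/dn(n^2) = 2n
  d/dn(7n) = 7
  d/dn(-9) = 0
p'(n) = 6n^5 - 10n^4 - 36n^3 + 21n^2 + 2n + 7


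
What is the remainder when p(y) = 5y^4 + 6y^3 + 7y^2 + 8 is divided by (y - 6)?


By the Remainder Theorem, the remainder equals p(6):
  5*(6)^4 = 6480
  6*(6)^3 = 1296
  7*(6)^2 = 252
  0*(6)^1 = 0
  constant: 8
Sum: 6480 + 1296 + 252 + 0 + 8 = 8036


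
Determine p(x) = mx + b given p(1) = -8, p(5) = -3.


p(x) = mx + b. Using p(1)=-8, p(5)=-3:
m = (-8 + 3)/(1 - 5) = -5/-4 = 5/4
b = -8 - m*(1) = -8 - 5/4 = -37/4
p(x) = (5/4)x - (37/4)


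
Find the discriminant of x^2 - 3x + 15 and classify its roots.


D = b^2 - 4ac = (-3)^2 - 4(1)(15) = 9 - 60 = -51
Since D < 0: two complex conjugate roots (no real roots)


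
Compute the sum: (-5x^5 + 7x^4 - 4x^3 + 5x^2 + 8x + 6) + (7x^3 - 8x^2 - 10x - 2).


Align terms by degree and add:
  -5x^5 + 7x^4 - 4x^3 + 5x^2 + 8x + 6
+ 7x^3 - 8x^2 - 10x - 2
= -5x^5 + 7x^4 + 3x^3 - 3x^2 - 2x + 4


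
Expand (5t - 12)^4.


Expand (5t - 12)^4 by repeated multiplication:
  (5t - 12)^2 = 25t^2 - 120t + 144
  (5t - 12)^3 = 125t^3 - 900t^2 + 2160t - 1728
= 625t^4 - 6000t^3 + 21600t^2 - 34560t + 20736


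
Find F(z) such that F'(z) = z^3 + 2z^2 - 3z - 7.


Reverse power rule on each term:
  ∫ z^3 dz = (1/4)z^4
  ∫ 2z^2 dz = (2/3)z^3
  ∫ -3z dz = -(3/2)z^2
  ∫ -7 dz = -7z
F(z) = (1/4)z^4 + (2/3)z^3 - (3/2)z^2 - 7z + C


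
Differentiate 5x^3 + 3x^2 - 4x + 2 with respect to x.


Apply the power rule term by term:
  d/dx(5x^3) = 15x^2
  d/dx(3x^2) = 6x
  d/dx(-4x) = -4
  d/dx(2) = 0
p'(x) = 15x^2 + 6x - 4


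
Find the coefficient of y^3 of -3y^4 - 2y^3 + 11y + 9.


Read off the coefficient of y^3: -2


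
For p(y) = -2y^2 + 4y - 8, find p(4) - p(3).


p(4) = -24
p(3) = -14
p(4) - p(3) = -24 + 14 = -10


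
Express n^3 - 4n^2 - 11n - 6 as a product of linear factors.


Try integer roots (divisors of -6). n=-1: p(-1)=0.
Divide out (n + 1): quotient is n^2 - 5n - 6.
Factor the quadratic: (n - 6)(n + 1)
Result: (n + 1)(n - 6)(n + 1)


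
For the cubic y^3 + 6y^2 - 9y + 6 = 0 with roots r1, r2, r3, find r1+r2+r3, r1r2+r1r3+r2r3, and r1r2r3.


Monic cubic y^3+by^2+cy+d=0: sum=-b, pairwise sum=c, product=-d.
b=6, c=-9, d=6
r1+r2+r3 = -6
r1r2+r1r3+r2r3 = -9
r1r2r3 = -6


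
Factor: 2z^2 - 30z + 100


Roots satisfy r1 + r2 = -b/a = 15 and r1*r2 = c/a = 50.
So r1 = 10, r2 = 5.
2z^2 - 30z + 100 = 2(z - r1)(z - r2) = 2(z - 10)(z - 5)


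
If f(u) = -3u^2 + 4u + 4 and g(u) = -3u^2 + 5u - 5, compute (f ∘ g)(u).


Substitute g(u) into f:
f(g(u)) = -3*(-3u^2 + 5u - 5)^2 + 4*(-3u^2 + 5u - 5) + 4
(-3u^2 + 5u - 5)^2 = 9u^4 - 30u^3 + 55u^2 - 50u + 25
Expand and combine: -27u^4 + 90u^3 - 177u^2 + 170u - 91


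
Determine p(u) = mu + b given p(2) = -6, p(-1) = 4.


p(u) = mu + b. Using p(2)=-6, p(-1)=4:
m = (-6 - 4)/(2 + 1) = -10/3 = -10/3
b = -6 - m*(2) = -6 + 20/3 = 2/3
p(u) = -(10/3)u + (2/3)


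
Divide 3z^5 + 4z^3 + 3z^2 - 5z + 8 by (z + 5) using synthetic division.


Synthetic division with c = -5. Coefficients: 3, 0, 4, 3, -5, 8
Bring down 3.
  3 * -5 = -15; -15 + 0 = -15
  -15 * -5 = 75; 75 + 4 = 79
  79 * -5 = -395; -395 + 3 = -392
  -392 * -5 = 1960; 1960 - 5 = 1955
  1955 * -5 = -9775; -9775 + 8 = -9767
Quotient: 3z^4 - 15z^3 + 79z^2 - 392z + 1955, Remainder: -9767


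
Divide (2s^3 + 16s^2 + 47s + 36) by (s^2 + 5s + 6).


(2s^3 + 16s^2 + 47s + 36) / (s^2 + 5s + 6)
Step 1: 2s * (s^2 + 5s + 6) = 2s^3 + 10s^2 + 12s; subtract.
Step 2: 6 * (s^2 + 5s + 6) = 6s^2 + 30s + 36; subtract.
Quotient: 2s + 6, Remainder: 5s


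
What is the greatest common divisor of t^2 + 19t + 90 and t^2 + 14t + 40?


Factor each:
  t^2 + 19t + 90 = (t + 10)(t + 9)
  t^2 + 14t + 40 = (t + 10)(t + 4)
Common monic factor: t + 10


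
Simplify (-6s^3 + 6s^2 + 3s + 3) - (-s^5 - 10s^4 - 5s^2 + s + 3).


Distribute the minus sign:
  (-6s^3 + 6s^2 + 3s + 3)
- (-s^5 - 10s^4 - 5s^2 + s + 3)
Negate second polynomial: s^5 + 10s^4 + 5s^2 - s - 3
Add: s^5 + 10s^4 - 6s^3 + 11s^2 + 2s


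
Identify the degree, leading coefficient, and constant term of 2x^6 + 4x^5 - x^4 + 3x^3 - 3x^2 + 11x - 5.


Highest power of x is 6, with coefficient 2. Constant term is -5.
Degree = 6, leading coefficient = 2, constant term = -5


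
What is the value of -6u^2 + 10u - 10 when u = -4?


Using direct substitution:
  -6 * (-4)^2 = -96
  10 * (-4)^1 = -40
  constant: -10
Sum = -96 - 40 - 10 = -146


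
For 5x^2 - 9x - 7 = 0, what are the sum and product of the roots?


For ax^2+bx+c=0: sum = -b/a, product = c/a.
a=5, b=-9, c=-7
Sum = -(-9)/5 = 9/5
Product = (-7)/5 = -7/5


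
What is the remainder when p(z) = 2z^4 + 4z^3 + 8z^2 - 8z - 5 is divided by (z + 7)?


By the Remainder Theorem, the remainder equals p(-7):
  2*(-7)^4 = 4802
  4*(-7)^3 = -1372
  8*(-7)^2 = 392
  -8*(-7)^1 = 56
  constant: -5
Sum: 4802 - 1372 + 392 + 56 - 5 = 3873


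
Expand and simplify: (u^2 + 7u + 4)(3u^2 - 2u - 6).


Distribute each term of the first polynomial:
  (u^2)(3u^2 - 2u - 6) = 3u^4 - 2u^3 - 6u^2
  (7u)(3u^2 - 2u - 6) = 21u^3 - 14u^2 - 42u
  (4)(3u^2 - 2u - 6) = 12u^2 - 8u - 24
Sum: 3u^4 + 19u^3 - 8u^2 - 50u - 24


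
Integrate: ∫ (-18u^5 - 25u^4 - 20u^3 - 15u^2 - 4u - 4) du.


Reverse power rule on each term:
  ∫ -18u^5 du = -3u^6
  ∫ -25u^4 du = -5u^5
  ∫ -20u^3 du = -5u^4
  ∫ -15u^2 du = -5u^3
  ∫ -4u du = -2u^2
  ∫ -4 du = -4u
F(u) = -3u^6 - 5u^5 - 5u^4 - 5u^3 - 2u^2 - 4u + C


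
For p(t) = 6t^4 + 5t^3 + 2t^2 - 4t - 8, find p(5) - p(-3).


p(5) = 4397
p(-3) = 373
p(5) - p(-3) = 4397 - 373 = 4024


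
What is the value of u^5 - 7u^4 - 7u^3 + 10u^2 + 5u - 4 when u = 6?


Using direct substitution:
  1 * (6)^5 = 7776
  -7 * (6)^4 = -9072
  -7 * (6)^3 = -1512
  10 * (6)^2 = 360
  5 * (6)^1 = 30
  constant: -4
Sum = 7776 - 9072 - 1512 + 360 + 30 - 4 = -2422


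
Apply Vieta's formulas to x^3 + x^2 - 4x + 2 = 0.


Monic cubic x^3+bx^2+cx+d=0: sum=-b, pairwise sum=c, product=-d.
b=1, c=-4, d=2
r1+r2+r3 = -1
r1r2+r1r3+r2r3 = -4
r1r2r3 = -2


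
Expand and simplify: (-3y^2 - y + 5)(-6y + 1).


Distribute each term of the first polynomial:
  (-3y^2)(-6y + 1) = 18y^3 - 3y^2
  (-y)(-6y + 1) = 6y^2 - y
  (5)(-6y + 1) = -30y + 5
Sum: 18y^3 + 3y^2 - 31y + 5


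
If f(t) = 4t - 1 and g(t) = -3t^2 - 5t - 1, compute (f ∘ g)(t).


Substitute g(t) into f:
f(g(t)) = 4*(-3t^2 - 5t - 1) + (-1)
Expand and combine: -12t^2 - 20t - 5


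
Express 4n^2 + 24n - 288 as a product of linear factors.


Roots satisfy r1 + r2 = -b/a = -6 and r1*r2 = c/a = -72.
So r1 = 6, r2 = -12.
4n^2 + 24n - 288 = 4(n - r1)(n - r2) = 4(n - 6)(n + 12)


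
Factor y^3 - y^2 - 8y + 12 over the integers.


Try integer roots (divisors of 12). y=2: p(2)=0.
Divide out (y - 2): quotient is y^2 + y - 6.
Factor the quadratic: (y - 2)(y + 3)
Result: (y - 2)(y - 2)(y + 3)


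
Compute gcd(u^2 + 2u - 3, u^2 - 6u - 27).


Factor each:
  u^2 + 2u - 3 = (u + 3)(u - 1)
  u^2 - 6u - 27 = (u + 3)(u - 9)
Common monic factor: u + 3


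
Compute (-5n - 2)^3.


Expand (-5n - 2)^3 by repeated multiplication:
  (-5n - 2)^2 = 25n^2 + 20n + 4
= -125n^3 - 150n^2 - 60n - 8


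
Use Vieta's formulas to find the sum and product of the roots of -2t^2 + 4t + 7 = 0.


For at^2+bt+c=0: sum = -b/a, product = c/a.
a=-2, b=4, c=7
Sum = -(4)/-2 = 2
Product = (7)/-2 = -7/2


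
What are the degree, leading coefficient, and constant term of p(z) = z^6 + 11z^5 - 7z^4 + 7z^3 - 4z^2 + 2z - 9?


Highest power of z is 6, with coefficient 1. Constant term is -9.
Degree = 6, leading coefficient = 1, constant term = -9


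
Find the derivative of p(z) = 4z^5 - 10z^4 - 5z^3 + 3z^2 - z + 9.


Apply the power rule term by term:
  d/dz(4z^5) = 20z^4
  d/dz(-10z^4) = -40z^3
  d/dz(-5z^3) = -15z^2
  d/dz(3z^2) = 6z
  d/dz(-z) = -1
  d/dz(9) = 0
p'(z) = 20z^4 - 40z^3 - 15z^2 + 6z - 1


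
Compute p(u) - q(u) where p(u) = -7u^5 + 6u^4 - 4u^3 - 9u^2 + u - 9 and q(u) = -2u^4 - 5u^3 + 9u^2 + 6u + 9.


Distribute the minus sign:
  (-7u^5 + 6u^4 - 4u^3 - 9u^2 + u - 9)
- (-2u^4 - 5u^3 + 9u^2 + 6u + 9)
Negate second polynomial: 2u^4 + 5u^3 - 9u^2 - 6u - 9
Add: -7u^5 + 8u^4 + u^3 - 18u^2 - 5u - 18


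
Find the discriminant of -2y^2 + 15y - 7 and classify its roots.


D = b^2 - 4ac = (15)^2 - 4(-2)(-7) = 225 - 56 = 169
Since D > 0: two distinct rational roots


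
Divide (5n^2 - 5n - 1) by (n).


(5n^2 - 5n - 1) / (n)
Step 1: 5n * (n) = 5n^2; subtract.
Step 2: -5 * (n) = -5n; subtract.
Quotient: 5n - 5, Remainder: -1


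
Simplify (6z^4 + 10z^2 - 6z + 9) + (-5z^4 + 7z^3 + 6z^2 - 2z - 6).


Align terms by degree and add:
  6z^4 + 10z^2 - 6z + 9
  -5z^4 + 7z^3 + 6z^2 - 2z - 6
= z^4 + 7z^3 + 16z^2 - 8z + 3


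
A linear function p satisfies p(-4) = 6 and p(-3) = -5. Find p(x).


p(x) = mx + b. Using p(-4)=6, p(-3)=-5:
m = (6 + 5)/(-4 + 3) = 11/-1 = -11
b = 6 - m*(-4) = 6 - 44 = -38
p(x) = -11x - 38


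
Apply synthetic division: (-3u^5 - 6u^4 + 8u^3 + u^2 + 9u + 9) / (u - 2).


Synthetic division with c = 2. Coefficients: -3, -6, 8, 1, 9, 9
Bring down -3.
  -3 * 2 = -6; -6 - 6 = -12
  -12 * 2 = -24; -24 + 8 = -16
  -16 * 2 = -32; -32 + 1 = -31
  -31 * 2 = -62; -62 + 9 = -53
  -53 * 2 = -106; -106 + 9 = -97
Quotient: -3u^4 - 12u^3 - 16u^2 - 31u - 53, Remainder: -97


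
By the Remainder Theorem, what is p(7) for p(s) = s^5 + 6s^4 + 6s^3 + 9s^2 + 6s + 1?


By the Remainder Theorem, the remainder equals p(7):
  1*(7)^5 = 16807
  6*(7)^4 = 14406
  6*(7)^3 = 2058
  9*(7)^2 = 441
  6*(7)^1 = 42
  constant: 1
Sum: 16807 + 14406 + 2058 + 441 + 42 + 1 = 33755


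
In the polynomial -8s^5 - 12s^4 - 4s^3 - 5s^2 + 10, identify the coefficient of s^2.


Read off the coefficient of s^2: -5


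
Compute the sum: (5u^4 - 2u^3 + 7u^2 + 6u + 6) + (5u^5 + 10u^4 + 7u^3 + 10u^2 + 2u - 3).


Align terms by degree and add:
  5u^4 - 2u^3 + 7u^2 + 6u + 6
+ 5u^5 + 10u^4 + 7u^3 + 10u^2 + 2u - 3
= 5u^5 + 15u^4 + 5u^3 + 17u^2 + 8u + 3


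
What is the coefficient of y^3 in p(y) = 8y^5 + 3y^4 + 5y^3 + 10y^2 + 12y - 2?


Read off the coefficient of y^3: 5


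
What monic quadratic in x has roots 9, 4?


p(x) = (x - 9)(x - 4)
Expand: x^2 - 13x + 36


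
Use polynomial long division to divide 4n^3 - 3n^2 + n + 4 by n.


(4n^3 - 3n^2 + n + 4) / (n)
Step 1: 4n^2 * (n) = 4n^3; subtract.
Step 2: -3n * (n) = -3n^2; subtract.
Step 3: 1 * (n) = n; subtract.
Quotient: 4n^2 - 3n + 1, Remainder: 4


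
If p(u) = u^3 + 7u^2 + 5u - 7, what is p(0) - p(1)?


p(0) = -7
p(1) = 6
p(0) - p(1) = -7 - 6 = -13


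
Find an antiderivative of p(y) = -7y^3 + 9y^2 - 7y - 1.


Reverse power rule on each term:
  ∫ -7y^3 dy = -(7/4)y^4
  ∫ 9y^2 dy = 3y^3
  ∫ -7y dy = -(7/2)y^2
  ∫ -1 dy = -y
F(y) = -(7/4)y^4 + 3y^3 - (7/2)y^2 - y + C


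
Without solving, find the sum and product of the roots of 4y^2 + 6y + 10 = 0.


For ay^2+by+c=0: sum = -b/a, product = c/a.
a=4, b=6, c=10
Sum = -(6)/4 = -3/2
Product = (10)/4 = 5/2


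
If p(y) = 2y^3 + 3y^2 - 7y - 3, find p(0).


Using direct substitution:
  2 * (0)^3 = 0
  3 * (0)^2 = 0
  -7 * (0)^1 = 0
  constant: -3
Sum = 0 + 0 + 0 - 3 = -3


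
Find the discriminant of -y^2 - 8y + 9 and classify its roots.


D = b^2 - 4ac = (-8)^2 - 4(-1)(9) = 64 + 36 = 100
Since D > 0: two distinct rational roots


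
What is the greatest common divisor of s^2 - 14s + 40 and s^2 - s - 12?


Factor each:
  s^2 - 14s + 40 = (s - 4)(s - 10)
  s^2 - s - 12 = (s - 4)(s + 3)
Common monic factor: s - 4


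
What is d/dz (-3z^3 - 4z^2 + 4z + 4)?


Apply the power rule term by term:
  d/dz(-3z^3) = -9z^2
  d/dz(-4z^2) = -8z
  d/dz(4z) = 4
  d/dz(4) = 0
p'(z) = -9z^2 - 8z + 4


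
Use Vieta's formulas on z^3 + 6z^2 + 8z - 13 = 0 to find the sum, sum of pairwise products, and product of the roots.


Monic cubic z^3+bz^2+cz+d=0: sum=-b, pairwise sum=c, product=-d.
b=6, c=8, d=-13
r1+r2+r3 = -6
r1r2+r1r3+r2r3 = 8
r1r2r3 = 13


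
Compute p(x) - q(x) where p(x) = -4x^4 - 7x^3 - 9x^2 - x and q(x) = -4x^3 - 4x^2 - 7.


Distribute the minus sign:
  (-4x^4 - 7x^3 - 9x^2 - x)
- (-4x^3 - 4x^2 - 7)
Negate second polynomial: 4x^3 + 4x^2 + 7
Add: -4x^4 - 3x^3 - 5x^2 - x + 7


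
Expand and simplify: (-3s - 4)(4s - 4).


Distribute each term of the first polynomial:
  (-3s)(4s - 4) = -12s^2 + 12s
  (-4)(4s - 4) = -16s + 16
Sum: -12s^2 - 4s + 16


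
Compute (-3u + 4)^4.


Expand (-3u + 4)^4 by repeated multiplication:
  (-3u + 4)^2 = 9u^2 - 24u + 16
  (-3u + 4)^3 = -27u^3 + 108u^2 - 144u + 64
= 81u^4 - 432u^3 + 864u^2 - 768u + 256


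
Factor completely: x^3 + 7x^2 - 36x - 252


Try integer roots (divisors of -252). x=-6: p(-6)=0.
Divide out (x + 6): quotient is x^2 + x - 42.
Factor the quadratic: (x - 6)(x + 7)
Result: (x + 6)(x - 6)(x + 7)


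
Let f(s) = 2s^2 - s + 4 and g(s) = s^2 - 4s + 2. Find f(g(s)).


Substitute g(s) into f:
f(g(s)) = 2*(s^2 - 4s + 2)^2 + (-1)*(s^2 - 4s + 2) + 4
(s^2 - 4s + 2)^2 = s^4 - 8s^3 + 20s^2 - 16s + 4
Expand and combine: 2s^4 - 16s^3 + 39s^2 - 28s + 10


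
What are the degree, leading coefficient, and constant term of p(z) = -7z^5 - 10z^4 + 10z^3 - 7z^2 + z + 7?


Highest power of z is 5, with coefficient -7. Constant term is 7.
Degree = 5, leading coefficient = -7, constant term = 7


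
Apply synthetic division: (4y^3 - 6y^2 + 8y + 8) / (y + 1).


Synthetic division with c = -1. Coefficients: 4, -6, 8, 8
Bring down 4.
  4 * -1 = -4; -4 - 6 = -10
  -10 * -1 = 10; 10 + 8 = 18
  18 * -1 = -18; -18 + 8 = -10
Quotient: 4y^2 - 10y + 18, Remainder: -10


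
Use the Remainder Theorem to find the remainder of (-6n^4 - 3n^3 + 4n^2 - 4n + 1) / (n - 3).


By the Remainder Theorem, the remainder equals p(3):
  -6*(3)^4 = -486
  -3*(3)^3 = -81
  4*(3)^2 = 36
  -4*(3)^1 = -12
  constant: 1
Sum: -486 - 81 + 36 - 12 + 1 = -542
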